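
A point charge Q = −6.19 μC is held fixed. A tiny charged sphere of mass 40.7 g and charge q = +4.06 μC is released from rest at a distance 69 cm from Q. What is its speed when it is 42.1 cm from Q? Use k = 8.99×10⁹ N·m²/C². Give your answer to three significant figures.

3.21 m/s

Only the electrostatic force acts, so mechanical energy is conserved: ½mv² = U₁ − U₂ = kQq(1/r₁ − 1/r₂).
U₁ − U₂ = (8.99×10⁹ N·m²/C²)(-6.19×10⁻⁶ C)(4.06×10⁻⁶ C)(1/0.690 − 1/0.421) = 0.209 J.
v = √(2·0.209/0.0407) = 3.21 m/s.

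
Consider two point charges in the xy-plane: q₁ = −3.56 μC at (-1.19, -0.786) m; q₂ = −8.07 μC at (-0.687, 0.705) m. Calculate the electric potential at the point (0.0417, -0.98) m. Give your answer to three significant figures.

-6.52×10⁴ V

Electric potential is a scalar, so the contributions from each charge add algebraically: V = Σ kqᵢ/rᵢ.
Distances from the field point to each charge: r₁ = 1.25 m, r₂ = 1.84 m.
V = k[(-3.56×10⁻⁶)/(1.25) + (-8.07×10⁻⁶)/(1.84)] = -6.52×10⁴ V.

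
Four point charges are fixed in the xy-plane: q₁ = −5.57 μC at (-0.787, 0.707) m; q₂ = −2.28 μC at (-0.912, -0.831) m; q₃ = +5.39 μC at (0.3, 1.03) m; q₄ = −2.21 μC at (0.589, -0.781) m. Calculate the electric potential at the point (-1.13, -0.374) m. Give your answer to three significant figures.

-7.17×10⁴ V

The total potential is the scalar sum of each charge's contribution, V = Σ kqᵢ/rᵢ.
Distances from the field point to each charge: r₁ = 1.13 m, r₂ = 0.506 m, r₃ = 2.00 m, r₄ = 1.77 m.
V = k[(-5.57×10⁻⁶)/(1.13) + (-2.28×10⁻⁶)/(0.506) + (5.39×10⁻⁶)/(2.00) + (-2.21×10⁻⁶)/(1.77)] = -7.17×10⁴ V.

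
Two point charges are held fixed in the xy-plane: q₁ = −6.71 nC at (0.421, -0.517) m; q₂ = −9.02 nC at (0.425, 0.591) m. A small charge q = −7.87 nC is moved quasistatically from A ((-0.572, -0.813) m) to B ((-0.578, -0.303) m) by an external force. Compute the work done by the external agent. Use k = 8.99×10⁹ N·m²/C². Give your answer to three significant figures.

For quasistatic motion the external work equals the change in potential energy: W_ext = qΔV = q(V_B − V_A).
At A: distances to the source charges are 1.04 m, 1.72 m; V_A = Σ kqᵢ/rᵢ = -105 V.
At B: distances to the source charges are 1.02 m, 1.34 m; V_B = Σ kqᵢ/rᵢ = -119 V.
ΔV = V_B − V_A = -14.1 V.
W_ext = qΔV = (-7.87×10⁻⁹ C)(-14.1 V) = 1.11×10⁻⁷ J.

1.11×10⁻⁷ J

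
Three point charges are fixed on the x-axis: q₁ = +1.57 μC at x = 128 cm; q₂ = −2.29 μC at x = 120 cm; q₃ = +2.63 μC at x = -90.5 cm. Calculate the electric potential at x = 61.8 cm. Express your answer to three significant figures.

Electric potential is a scalar, so the contributions from each charge add algebraically: V = Σ kqᵢ/rᵢ.
Distances from the field point to each charge: r₁ = 0.662 m, r₂ = 0.582 m, r₃ = 1.52 m.
V = k[(1.57×10⁻⁶)/(0.662) + (-2.29×10⁻⁶)/(0.582) + (2.63×10⁻⁶)/(1.52)] = 1470 V.

1470 V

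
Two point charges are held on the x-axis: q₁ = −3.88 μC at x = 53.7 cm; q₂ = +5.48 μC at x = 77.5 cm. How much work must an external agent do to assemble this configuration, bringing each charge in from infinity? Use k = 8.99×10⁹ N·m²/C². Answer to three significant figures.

-0.803 J

The work to assemble the configuration equals its total potential energy, U = Σ kqᵢqⱼ/rᵢⱼ over all pairs.
Pair separations: r₁₂ = 0.238 m.
U = (-0.803) = -0.803 J.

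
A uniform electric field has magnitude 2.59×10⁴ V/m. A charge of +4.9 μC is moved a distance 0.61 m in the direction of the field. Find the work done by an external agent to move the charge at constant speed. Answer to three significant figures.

-0.0774 J

The potential change for a displacement 0.61 m in the direction of the field is ΔV = −Ed = -1.58×10⁴ V.
W_ext = qΔV = -0.0774 J.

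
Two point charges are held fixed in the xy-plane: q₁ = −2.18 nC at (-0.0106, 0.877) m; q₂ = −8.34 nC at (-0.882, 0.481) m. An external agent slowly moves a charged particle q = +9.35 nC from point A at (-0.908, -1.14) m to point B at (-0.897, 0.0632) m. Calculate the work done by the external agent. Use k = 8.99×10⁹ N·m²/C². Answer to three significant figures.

For quasistatic motion the external work equals the change in potential energy: W_ext = qΔV = q(V_B − V_A).
At A: distances to the source charges are 2.21 m, 1.62 m; V_A = Σ kqᵢ/rᵢ = -55.1 V.
At B: distances to the source charges are 1.20 m, 0.418 m; V_B = Σ kqᵢ/rᵢ = -196 V.
ΔV = V_B − V_A = -141 V.
W_ext = qΔV = (9.35×10⁻⁹ C)(-141 V) = -1.31×10⁻⁶ J.

-1.31×10⁻⁶ J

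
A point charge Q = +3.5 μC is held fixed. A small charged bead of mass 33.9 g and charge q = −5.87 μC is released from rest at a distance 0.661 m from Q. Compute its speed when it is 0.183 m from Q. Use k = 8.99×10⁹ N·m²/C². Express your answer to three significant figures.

6.56 m/s

Only the electrostatic force acts, so mechanical energy is conserved: ½mv² = U₁ − U₂ = kQq(1/r₁ − 1/r₂).
U₁ − U₂ = (8.99×10⁹ N·m²/C²)(3.50×10⁻⁶ C)(-5.87×10⁻⁶ C)(1/0.661 − 1/0.183) = 0.730 J.
v = √(2·0.730/0.0339) = 6.56 m/s.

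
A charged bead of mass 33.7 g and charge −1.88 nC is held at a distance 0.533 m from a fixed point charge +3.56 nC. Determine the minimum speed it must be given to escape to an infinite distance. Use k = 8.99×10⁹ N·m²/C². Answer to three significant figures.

2.59×10⁻³ m/s

To just escape, total mechanical energy must reach zero at infinity: ½mv²_min + U = 0, so ½mv²_min = −U = |kQq|/r.
|U| = |kQq|/r = (8.99×10⁹ N·m²/C²)(3.56×10⁻⁹)(1.88×10⁻⁹)/(0.533) = 1.13×10⁻⁷ J.
v_min = √(2|U|/m) = √(2·1.13×10⁻⁷/0.0337) = 2.59×10⁻³ m/s.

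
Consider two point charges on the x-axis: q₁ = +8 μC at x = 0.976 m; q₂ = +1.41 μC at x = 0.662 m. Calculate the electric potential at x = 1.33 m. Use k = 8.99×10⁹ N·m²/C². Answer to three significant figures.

Electric potential is a scalar, so the contributions from each charge add algebraically: V = Σ kqᵢ/rᵢ.
Distances from the field point to each charge: r₁ = 0.354 m, r₂ = 0.668 m.
V = k[(8.00×10⁻⁶)/(0.354) + (1.41×10⁻⁶)/(0.668)] = 2.22×10⁵ V.

2.22×10⁵ V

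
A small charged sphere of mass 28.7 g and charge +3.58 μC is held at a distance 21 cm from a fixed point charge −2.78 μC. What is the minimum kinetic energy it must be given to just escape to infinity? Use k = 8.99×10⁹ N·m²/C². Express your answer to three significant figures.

0.426 J

To just escape, total mechanical energy must reach zero at infinity: ½mv²_min + U = 0, so ½mv²_min = −U = |kQq|/r.
|U| = |kQq|/r = (8.99×10⁹ N·m²/C²)(2.78×10⁻⁶)(3.58×10⁻⁶)/(0.210) = 0.426 J.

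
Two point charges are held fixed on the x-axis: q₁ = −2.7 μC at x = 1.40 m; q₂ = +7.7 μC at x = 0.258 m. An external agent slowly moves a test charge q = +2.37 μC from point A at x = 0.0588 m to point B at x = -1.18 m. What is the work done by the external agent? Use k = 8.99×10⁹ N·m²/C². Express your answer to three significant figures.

-0.689 J

For quasistatic motion the external work equals the change in potential energy: W_ext = qΔV = q(V_B − V_A).
At A: distances to the source charges are 1.34 m, 0.199 m; V_A = Σ kqᵢ/rᵢ = 3.29×10⁵ V.
At B: distances to the source charges are 2.58 m, 1.44 m; V_B = Σ kqᵢ/rᵢ = 3.87×10⁴ V.
ΔV = V_B − V_A = -2.91×10⁵ V.
W_ext = qΔV = (2.37×10⁻⁶ C)(-2.91×10⁵ V) = -0.689 J.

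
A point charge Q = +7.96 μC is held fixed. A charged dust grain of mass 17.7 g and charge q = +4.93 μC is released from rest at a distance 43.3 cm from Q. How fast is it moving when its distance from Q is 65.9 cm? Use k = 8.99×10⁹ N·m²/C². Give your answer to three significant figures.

5.62 m/s

Only the electrostatic force acts, so mechanical energy is conserved: ½mv² = U₁ − U₂ = kQq(1/r₁ − 1/r₂).
U₁ − U₂ = (8.99×10⁹ N·m²/C²)(7.96×10⁻⁶ C)(4.93×10⁻⁶ C)(1/0.433 − 1/0.659) = 0.279 J.
v = √(2·0.279/0.0177) = 5.62 m/s.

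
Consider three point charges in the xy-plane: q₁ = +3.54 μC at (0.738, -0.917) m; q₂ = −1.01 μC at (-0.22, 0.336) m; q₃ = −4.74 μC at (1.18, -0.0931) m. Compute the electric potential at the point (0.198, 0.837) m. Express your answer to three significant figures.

-2.81×10⁴ V

Electric potential is a scalar, so the contributions from each charge add algebraically: V = Σ kqᵢ/rᵢ.
Distances from the field point to each charge: r₁ = 1.84 m, r₂ = 0.652 m, r₃ = 1.35 m.
V = k[(3.54×10⁻⁶)/(1.84) + (-1.01×10⁻⁶)/(0.652) + (-4.74×10⁻⁶)/(1.35)] = -2.81×10⁴ V.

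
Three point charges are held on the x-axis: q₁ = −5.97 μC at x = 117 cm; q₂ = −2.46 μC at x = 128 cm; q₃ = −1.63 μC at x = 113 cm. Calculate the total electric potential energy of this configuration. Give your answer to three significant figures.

The assembly work is the sum of pairwise potential energies, U = Σ_{i<j} kqᵢqⱼ/rᵢⱼ.
Pair separations: r₁₂ = 0.110 m, r₁₃ = 0.0400 m, r₂₃ = 0.150 m.
U = (1.20) + (2.19) + (0.240) = 3.63 J.

3.63 J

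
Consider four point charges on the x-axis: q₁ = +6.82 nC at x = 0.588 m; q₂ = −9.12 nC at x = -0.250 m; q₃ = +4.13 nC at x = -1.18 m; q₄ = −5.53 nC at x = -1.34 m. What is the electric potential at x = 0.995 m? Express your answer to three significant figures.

80.6 V

The total potential is the scalar sum of each charge's contribution, V = Σ kqᵢ/rᵢ.
Distances from the field point to each charge: r₁ = 0.407 m, r₂ = 1.25 m, r₃ = 2.17 m, r₄ = 2.33 m.
V = k[(6.82×10⁻⁹)/(0.407) + (-9.12×10⁻⁹)/(1.25) + (4.13×10⁻⁹)/(2.17) + (-5.53×10⁻⁹)/(2.33)] = 80.6 V.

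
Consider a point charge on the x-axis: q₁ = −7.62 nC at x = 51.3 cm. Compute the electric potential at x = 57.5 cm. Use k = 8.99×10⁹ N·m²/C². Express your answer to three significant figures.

The total potential is the scalar sum of each charge's contribution, V = Σ kqᵢ/rᵢ.
V = k[(-7.62×10⁻⁹)/(0.0620)] = -1100 V.

-1100 V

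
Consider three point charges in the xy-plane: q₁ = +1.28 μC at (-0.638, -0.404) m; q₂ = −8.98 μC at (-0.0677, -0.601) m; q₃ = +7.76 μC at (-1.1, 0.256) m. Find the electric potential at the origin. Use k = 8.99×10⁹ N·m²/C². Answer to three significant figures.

-5.65×10⁴ V

The total potential is the scalar sum of each charge's contribution, V = Σ kqᵢ/rᵢ.
Distances from the field point to each charge: r₁ = 0.755 m, r₂ = 0.605 m, r₃ = 1.13 m.
V = k[(1.28×10⁻⁶)/(0.755) + (-8.98×10⁻⁶)/(0.605) + (7.76×10⁻⁶)/(1.13)] = -5.65×10⁴ V.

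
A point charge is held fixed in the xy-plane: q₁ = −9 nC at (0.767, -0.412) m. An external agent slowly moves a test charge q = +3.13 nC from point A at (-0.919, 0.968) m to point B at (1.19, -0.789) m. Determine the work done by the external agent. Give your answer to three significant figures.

For quasistatic motion the external work equals the change in potential energy: W_ext = qΔV = q(V_B − V_A).
At A: distance to the source charge is 2.18 m; V_A = kq₁/r = -37.1 V.
At B: distance to the source charge is 0.567 m; V_B = kq₁/r = -143 V.
ΔV = V_B − V_A = -106 V.
W_ext = qΔV = (3.13×10⁻⁹ C)(-106 V) = -3.31×10⁻⁷ J.

-3.31×10⁻⁷ J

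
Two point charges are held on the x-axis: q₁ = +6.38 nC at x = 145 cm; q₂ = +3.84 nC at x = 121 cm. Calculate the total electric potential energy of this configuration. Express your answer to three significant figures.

9.18×10⁻⁷ J

The assembly work is the sum of pairwise potential energies, U = Σ_{i<j} kqᵢqⱼ/rᵢⱼ.
Pair separations: r₁₂ = 0.240 m.
U = (9.18×10⁻⁷) = 9.18×10⁻⁷ J.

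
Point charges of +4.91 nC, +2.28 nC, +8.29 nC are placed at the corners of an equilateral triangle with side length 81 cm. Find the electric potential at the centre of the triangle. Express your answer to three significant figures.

The total potential is the scalar sum of each charge's contribution, V = Σ kqᵢ/rᵢ.
The distance from each vertex to the centroid is a/√3 = 0.468 m.
V = k[(4.91×10⁻⁹)/(0.468) + (2.28×10⁻⁹)/(0.468) + (8.29×10⁻⁹)/(0.468)] = 298 V.

298 V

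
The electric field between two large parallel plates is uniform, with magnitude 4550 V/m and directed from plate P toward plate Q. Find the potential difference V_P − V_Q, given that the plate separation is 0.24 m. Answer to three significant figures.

In a uniform field, potential decreases in the direction of E: ΔV = −E·d for a displacement d parallel to E.
Going from Q to P is a displacement of 0.24 m opposite to the field, so V_P − V_Q = +Ed = 1090 V.

1090 V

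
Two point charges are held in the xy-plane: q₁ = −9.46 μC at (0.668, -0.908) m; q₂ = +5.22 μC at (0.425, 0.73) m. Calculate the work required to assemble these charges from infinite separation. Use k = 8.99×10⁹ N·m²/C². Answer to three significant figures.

The work to assemble the configuration equals its total potential energy, U = Σ kqᵢqⱼ/rᵢⱼ over all pairs.
Pair separations: r₁₂ = 1.66 m.
U = (-0.268) = -0.268 J.

-0.268 J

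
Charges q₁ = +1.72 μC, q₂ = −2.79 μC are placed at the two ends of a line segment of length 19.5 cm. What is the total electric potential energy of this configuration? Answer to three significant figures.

-0.221 J

The assembly work is the sum of pairwise potential energies, U = Σ_{i<j} kqᵢqⱼ/rᵢⱼ.
The separation is r = 0.195 m.
U = (-0.221) = -0.221 J.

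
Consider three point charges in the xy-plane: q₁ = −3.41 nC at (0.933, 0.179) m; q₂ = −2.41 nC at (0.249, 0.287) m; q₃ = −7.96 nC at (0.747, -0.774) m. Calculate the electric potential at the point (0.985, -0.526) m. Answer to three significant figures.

Electric potential is a scalar, so the contributions from each charge add algebraically: V = Σ kqᵢ/rᵢ.
Distances from the field point to each charge: r₁ = 0.707 m, r₂ = 1.10 m, r₃ = 0.344 m.
V = k[(-3.41×10⁻⁹)/(0.707) + (-2.41×10⁻⁹)/(1.10) + (-7.96×10⁻⁹)/(0.344)] = -271 V.

-271 V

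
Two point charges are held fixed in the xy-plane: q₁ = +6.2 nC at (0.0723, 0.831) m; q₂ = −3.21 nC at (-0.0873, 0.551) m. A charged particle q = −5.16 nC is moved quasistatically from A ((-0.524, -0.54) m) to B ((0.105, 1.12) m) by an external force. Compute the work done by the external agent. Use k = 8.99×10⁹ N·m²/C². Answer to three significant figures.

For quasistatic motion the external work equals the change in potential energy: W_ext = qΔV = q(V_B − V_A).
At A: distances to the source charges are 1.50 m, 1.18 m; V_A = Σ kqᵢ/rᵢ = 12.7 V.
At B: distances to the source charges are 0.291 m, 0.601 m; V_B = Σ kqᵢ/rᵢ = 144 V.
ΔV = V_B − V_A = 131 V.
W_ext = qΔV = (-5.16×10⁻⁹ C)(131 V) = -6.75×10⁻⁷ J.

-6.75×10⁻⁷ J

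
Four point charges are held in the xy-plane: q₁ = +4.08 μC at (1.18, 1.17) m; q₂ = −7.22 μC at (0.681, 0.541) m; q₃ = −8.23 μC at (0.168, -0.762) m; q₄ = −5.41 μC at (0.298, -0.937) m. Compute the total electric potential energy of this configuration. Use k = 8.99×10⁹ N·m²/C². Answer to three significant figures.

1.89 J

The work to assemble the configuration equals its total potential energy, U = Σ kqᵢqⱼ/rᵢⱼ over all pairs.
Pair separations: r₁₂ = 0.803 m, r₁₃ = 2.18 m, r₁₄ = 2.28 m, r₂₃ = 1.40 m, r₂₄ = 1.53 m, r₃₄ = 0.218 m.
Summing all 6 pair terms gives U = 1.89 J.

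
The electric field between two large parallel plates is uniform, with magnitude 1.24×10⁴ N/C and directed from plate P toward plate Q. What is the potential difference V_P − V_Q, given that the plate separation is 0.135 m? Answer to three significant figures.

1670 V

In a uniform field, potential decreases in the direction of E: ΔV = −E·d for a displacement d parallel to E.
Going from Q to P is a displacement of 0.135 m opposite to the field, so V_P − V_Q = +Ed = 1670 V.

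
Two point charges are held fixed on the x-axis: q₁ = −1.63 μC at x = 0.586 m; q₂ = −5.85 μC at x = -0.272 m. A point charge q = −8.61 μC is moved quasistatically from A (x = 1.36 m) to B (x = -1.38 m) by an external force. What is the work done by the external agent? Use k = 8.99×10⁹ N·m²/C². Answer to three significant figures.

For quasistatic motion the external work equals the change in potential energy: W_ext = qΔV = q(V_B − V_A).
At A: distances to the source charges are 0.774 m, 1.63 m; V_A = Σ kqᵢ/rᵢ = -5.12×10⁴ V.
At B: distances to the source charges are 1.97 m, 1.11 m; V_B = Σ kqᵢ/rᵢ = -5.49×10⁴ V.
ΔV = V_B − V_A = -3760 V.
W_ext = qΔV = (-8.61×10⁻⁶ C)(-3760 V) = 0.0324 J.

0.0324 J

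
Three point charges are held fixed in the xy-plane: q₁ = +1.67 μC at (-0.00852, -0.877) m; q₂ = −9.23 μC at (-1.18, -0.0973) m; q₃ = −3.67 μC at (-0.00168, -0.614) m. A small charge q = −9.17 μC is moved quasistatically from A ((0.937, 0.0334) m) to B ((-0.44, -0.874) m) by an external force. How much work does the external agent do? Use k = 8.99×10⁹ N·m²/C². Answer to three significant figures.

0.465 J

For quasistatic motion the external work equals the change in potential energy: W_ext = qΔV = q(V_B − V_A).
At A: distances to the source charges are 1.31 m, 2.12 m, 1.14 m; V_A = Σ kqᵢ/rᵢ = -5.66×10⁴ V.
At B: distances to the source charges are 0.431 m, 1.07 m, 0.510 m; V_B = Σ kqᵢ/rᵢ = -1.07×10⁵ V.
ΔV = V_B − V_A = -5.07×10⁴ V.
W_ext = qΔV = (-9.17×10⁻⁶ C)(-5.07×10⁴ V) = 0.465 J.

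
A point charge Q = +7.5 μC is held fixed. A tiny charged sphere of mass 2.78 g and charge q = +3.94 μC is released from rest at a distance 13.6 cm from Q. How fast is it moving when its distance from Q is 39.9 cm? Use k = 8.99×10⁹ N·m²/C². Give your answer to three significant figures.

Only the electrostatic force acts, so mechanical energy is conserved: ½mv² = U₁ − U₂ = kQq(1/r₁ − 1/r₂).
U₁ − U₂ = (8.99×10⁹ N·m²/C²)(7.50×10⁻⁶ C)(3.94×10⁻⁶ C)(1/0.136 − 1/0.399) = 1.29 J.
v = √(2·1.29/2.78×10⁻³) = 30.4 m/s.

30.4 m/s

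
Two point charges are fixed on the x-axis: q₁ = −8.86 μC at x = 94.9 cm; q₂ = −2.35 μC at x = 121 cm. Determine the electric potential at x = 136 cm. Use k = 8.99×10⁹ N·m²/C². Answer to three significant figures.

-3.35×10⁵ V

The total potential is the scalar sum of each charge's contribution, V = Σ kqᵢ/rᵢ.
Distances from the field point to each charge: r₁ = 0.411 m, r₂ = 0.150 m.
V = k[(-8.86×10⁻⁶)/(0.411) + (-2.35×10⁻⁶)/(0.150)] = -3.35×10⁵ V.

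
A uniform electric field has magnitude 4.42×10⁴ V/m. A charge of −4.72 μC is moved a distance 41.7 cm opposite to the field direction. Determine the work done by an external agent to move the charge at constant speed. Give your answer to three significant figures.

The potential change for a displacement 41.7 cm opposite to the field direction is ΔV = +Ed = 1.84×10⁴ V.
W_ext = qΔV = -0.0870 J.

-0.0870 J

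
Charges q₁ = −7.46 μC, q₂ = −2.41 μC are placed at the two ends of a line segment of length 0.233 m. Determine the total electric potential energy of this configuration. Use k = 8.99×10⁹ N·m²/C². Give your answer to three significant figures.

0.694 J

The assembly work is the sum of pairwise potential energies, U = Σ_{i<j} kqᵢqⱼ/rᵢⱼ.
The separation is r = 0.233 m.
U = (0.694) = 0.694 J.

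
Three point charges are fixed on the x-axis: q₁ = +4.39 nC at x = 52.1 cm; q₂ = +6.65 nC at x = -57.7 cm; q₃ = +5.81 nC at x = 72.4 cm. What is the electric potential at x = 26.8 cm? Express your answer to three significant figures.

341 V

The total potential is the scalar sum of each charge's contribution, V = Σ kqᵢ/rᵢ.
Distances from the field point to each charge: r₁ = 0.253 m, r₂ = 0.845 m, r₃ = 0.456 m.
V = k[(4.39×10⁻⁹)/(0.253) + (6.65×10⁻⁹)/(0.845) + (5.81×10⁻⁹)/(0.456)] = 341 V.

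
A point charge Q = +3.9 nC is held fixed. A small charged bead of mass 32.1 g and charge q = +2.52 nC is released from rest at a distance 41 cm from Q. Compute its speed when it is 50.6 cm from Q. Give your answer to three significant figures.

Only the electrostatic force acts, so mechanical energy is conserved: ½mv² = U₁ − U₂ = kQq(1/r₁ − 1/r₂).
U₁ − U₂ = (8.99×10⁹ N·m²/C²)(3.90×10⁻⁹ C)(2.52×10⁻⁹ C)(1/0.410 − 1/0.506) = 4.09×10⁻⁸ J.
v = √(2·4.09×10⁻⁸/0.0321) = 1.60×10⁻³ m/s.

1.60×10⁻³ m/s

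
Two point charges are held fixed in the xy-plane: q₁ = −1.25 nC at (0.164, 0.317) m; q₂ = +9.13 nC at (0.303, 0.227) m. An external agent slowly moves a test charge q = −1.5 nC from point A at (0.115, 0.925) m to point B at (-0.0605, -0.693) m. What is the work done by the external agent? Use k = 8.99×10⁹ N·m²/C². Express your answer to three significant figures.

3.45×10⁻⁸ J

For quasistatic motion the external work equals the change in potential energy: W_ext = qΔV = q(V_B − V_A).
At A: distances to the source charges are 0.610 m, 0.723 m; V_A = Σ kqᵢ/rᵢ = 95.1 V.
At B: distances to the source charges are 1.03 m, 0.989 m; V_B = Σ kqᵢ/rᵢ = 72.1 V.
ΔV = V_B − V_A = -23.0 V.
W_ext = qΔV = (-1.50×10⁻⁹ C)(-23.0 V) = 3.45×10⁻⁸ J.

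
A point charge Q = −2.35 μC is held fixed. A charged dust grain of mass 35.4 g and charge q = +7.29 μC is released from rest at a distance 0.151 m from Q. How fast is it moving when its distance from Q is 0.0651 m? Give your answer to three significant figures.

Only the electrostatic force acts, so mechanical energy is conserved: ½mv² = U₁ − U₂ = kQq(1/r₁ − 1/r₂).
U₁ − U₂ = (8.99×10⁹ N·m²/C²)(-2.35×10⁻⁶ C)(7.29×10⁻⁶ C)(1/0.151 − 1/0.0651) = 1.35 J.
v = √(2·1.35/0.0354) = 8.72 m/s.

8.72 m/s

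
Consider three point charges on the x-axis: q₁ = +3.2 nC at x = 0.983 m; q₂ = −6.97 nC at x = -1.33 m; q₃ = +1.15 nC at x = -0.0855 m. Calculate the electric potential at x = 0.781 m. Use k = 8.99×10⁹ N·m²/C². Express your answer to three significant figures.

The total potential is the scalar sum of each charge's contribution, V = Σ kqᵢ/rᵢ.
Distances from the field point to each charge: r₁ = 0.202 m, r₂ = 2.11 m, r₃ = 0.867 m.
V = k[(3.20×10⁻⁹)/(0.202) + (-6.97×10⁻⁹)/(2.11) + (1.15×10⁻⁹)/(0.867)] = 125 V.

125 V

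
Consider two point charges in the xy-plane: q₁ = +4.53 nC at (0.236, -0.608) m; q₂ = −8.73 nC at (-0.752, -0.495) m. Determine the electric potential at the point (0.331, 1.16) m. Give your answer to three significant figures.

Electric potential is a scalar, so the contributions from each charge add algebraically: V = Σ kqᵢ/rᵢ.
Distances from the field point to each charge: r₁ = 1.77 m, r₂ = 1.98 m.
V = k[(4.53×10⁻⁹)/(1.77) + (-8.73×10⁻⁹)/(1.98)] = -16.7 V.

-16.7 V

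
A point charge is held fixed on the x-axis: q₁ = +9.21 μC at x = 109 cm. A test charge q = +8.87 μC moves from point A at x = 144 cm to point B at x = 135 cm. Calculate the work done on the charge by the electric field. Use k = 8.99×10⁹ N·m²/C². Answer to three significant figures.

The work done by the electric force is W_field = −ΔU = −q(V_B − V_A) = q(V_A − V_B).
At A: distance to the source charge is 0.350 m; V_A = kq₁/r = 2.37×10⁵ V.
At B: distance to the source charge is 0.260 m; V_B = kq₁/r = 3.18×10⁵ V.
ΔV = V_B − V_A = 8.19×10⁴ V.
W_field = −qΔV = −(8.87×10⁻⁶ C)(8.19×10⁴ V) = -0.726 J.

-0.726 J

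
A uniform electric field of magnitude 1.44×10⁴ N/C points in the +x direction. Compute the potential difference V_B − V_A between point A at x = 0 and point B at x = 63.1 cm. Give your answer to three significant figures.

In a uniform field, potential decreases in the direction of E: V_B − V_A = −E·Δx.
V_B − V_A = −(1.44×10⁴ V/m)(0.631 m) = -9090 V.

-9090 V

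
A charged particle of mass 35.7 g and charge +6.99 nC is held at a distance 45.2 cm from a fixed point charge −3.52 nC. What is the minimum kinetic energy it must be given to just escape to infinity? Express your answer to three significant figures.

4.89×10⁻⁷ J

To just escape, total mechanical energy must reach zero at infinity: ½mv²_min + U = 0, so ½mv²_min = −U = |kQq|/r.
|U| = |kQq|/r = (8.99×10⁹ N·m²/C²)(3.52×10⁻⁹)(6.99×10⁻⁹)/(0.452) = 4.89×10⁻⁷ J.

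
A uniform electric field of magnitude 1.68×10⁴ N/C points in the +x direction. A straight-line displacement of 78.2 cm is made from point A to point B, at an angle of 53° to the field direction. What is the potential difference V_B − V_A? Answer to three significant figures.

Only the component of displacement along E changes the potential: ΔV = −E·d·cosθ.
ΔV = −(1.68×10⁴ V/m)(0.782 m)cos53° = -7910 V.

-7910 V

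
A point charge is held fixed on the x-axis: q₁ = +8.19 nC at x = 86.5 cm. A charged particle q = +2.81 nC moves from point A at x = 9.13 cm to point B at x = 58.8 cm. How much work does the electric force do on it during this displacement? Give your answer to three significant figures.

-4.80×10⁻⁷ J

The work done by the electric force is W_field = −ΔU = −q(V_B − V_A) = q(V_A − V_B).
At A: distance to the source charge is 0.774 m; V_A = kq₁/r = 95.2 V.
At B: distance to the source charge is 0.277 m; V_B = kq₁/r = 266 V.
ΔV = V_B − V_A = 171 V.
W_field = −qΔV = −(2.81×10⁻⁹ C)(171 V) = -4.80×10⁻⁷ J.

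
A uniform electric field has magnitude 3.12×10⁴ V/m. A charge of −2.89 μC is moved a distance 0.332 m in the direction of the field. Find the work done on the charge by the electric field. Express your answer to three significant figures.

-0.0299 J

The potential change for a displacement 0.332 m in the direction of the field is ΔV = −Ed = -1.04×10⁴ V.
W_field = −qΔV = -0.0299 J.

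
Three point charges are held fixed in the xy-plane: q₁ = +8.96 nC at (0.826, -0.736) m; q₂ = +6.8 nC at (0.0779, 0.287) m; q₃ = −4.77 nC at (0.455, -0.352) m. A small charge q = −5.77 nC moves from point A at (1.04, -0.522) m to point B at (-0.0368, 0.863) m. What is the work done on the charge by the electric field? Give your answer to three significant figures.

The work done by the electric force is W_field = −ΔU = −q(V_B − V_A) = q(V_A − V_B).
At A: distances to the source charges are 0.303 m, 1.26 m, 0.609 m; V_A = Σ kqᵢ/rᵢ = 244 V.
At B: distances to the source charges are 1.82 m, 0.587 m, 1.31 m; V_B = Σ kqᵢ/rᵢ = 116 V.
ΔV = V_B − V_A = -129 V.
W_field = −qΔV = −(-5.77×10⁻⁹ C)(-129 V) = -7.43×10⁻⁷ J.

-7.43×10⁻⁷ J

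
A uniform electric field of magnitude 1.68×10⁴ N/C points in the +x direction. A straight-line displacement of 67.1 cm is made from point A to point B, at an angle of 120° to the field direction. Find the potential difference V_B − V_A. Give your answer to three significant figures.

5640 V

Only the component of displacement along E changes the potential: ΔV = −E·d·cosθ.
ΔV = −(1.68×10⁴ V/m)(0.671 m)cos120° = 5640 V.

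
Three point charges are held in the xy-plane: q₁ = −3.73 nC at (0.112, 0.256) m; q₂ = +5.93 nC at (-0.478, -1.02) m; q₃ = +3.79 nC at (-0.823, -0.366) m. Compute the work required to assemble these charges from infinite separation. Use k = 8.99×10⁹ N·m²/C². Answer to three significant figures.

1.86×10⁻⁸ J

The assembly work is the sum of pairwise potential energies, U = Σ_{i<j} kqᵢqⱼ/rᵢⱼ.
Pair separations: r₁₂ = 1.41 m, r₁₃ = 1.12 m, r₂₃ = 0.739 m.
U = (-1.41×10⁻⁷) + (-1.13×10⁻⁷) + (2.73×10⁻⁷) = 1.86×10⁻⁸ J.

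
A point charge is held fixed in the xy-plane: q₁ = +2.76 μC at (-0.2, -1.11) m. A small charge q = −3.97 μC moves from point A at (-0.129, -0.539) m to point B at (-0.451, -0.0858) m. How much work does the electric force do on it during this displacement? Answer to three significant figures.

The work done by the electric force is W_field = −ΔU = −q(V_B − V_A) = q(V_A − V_B).
At A: distance to the source charge is 0.575 m; V_A = kq₁/r = 4.31×10⁴ V.
At B: distance to the source charge is 1.05 m; V_B = kq₁/r = 2.35×10⁴ V.
ΔV = V_B − V_A = -1.96×10⁴ V.
W_field = −qΔV = −(-3.97×10⁻⁶ C)(-1.96×10⁴ V) = -0.0778 J.

-0.0778 J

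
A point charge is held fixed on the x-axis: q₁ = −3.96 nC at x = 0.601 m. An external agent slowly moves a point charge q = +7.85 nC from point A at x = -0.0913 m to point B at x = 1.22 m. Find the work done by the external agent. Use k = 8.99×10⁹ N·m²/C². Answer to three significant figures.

For quasistatic motion the external work equals the change in potential energy: W_ext = qΔV = q(V_B − V_A).
At A: distance to the source charge is 0.692 m; V_A = kq₁/r = -51.4 V.
At B: distance to the source charge is 0.619 m; V_B = kq₁/r = -57.5 V.
ΔV = V_B − V_A = -6.09 V.
W_ext = qΔV = (7.85×10⁻⁹ C)(-6.09 V) = -4.78×10⁻⁸ J.

-4.78×10⁻⁸ J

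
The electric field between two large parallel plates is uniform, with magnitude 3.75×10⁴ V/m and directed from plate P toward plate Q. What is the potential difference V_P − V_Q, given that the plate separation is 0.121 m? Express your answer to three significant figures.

In a uniform field, potential decreases in the direction of E: ΔV = −E·d for a displacement d parallel to E.
Going from Q to P is a displacement of 0.121 m opposite to the field, so V_P − V_Q = +Ed = 4540 V.

4540 V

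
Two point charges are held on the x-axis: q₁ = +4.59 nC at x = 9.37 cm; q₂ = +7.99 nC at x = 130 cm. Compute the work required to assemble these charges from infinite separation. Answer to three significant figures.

2.73×10⁻⁷ J

The work to assemble the configuration equals its total potential energy, U = Σ kqᵢqⱼ/rᵢⱼ over all pairs.
Pair separations: r₁₂ = 1.21 m.
U = (2.73×10⁻⁷) = 2.73×10⁻⁷ J.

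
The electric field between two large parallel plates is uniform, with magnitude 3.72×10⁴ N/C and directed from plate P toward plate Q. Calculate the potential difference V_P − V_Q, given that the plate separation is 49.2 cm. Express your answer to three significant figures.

In a uniform field, potential decreases in the direction of E: ΔV = −E·d for a displacement d parallel to E.
Going from Q to P is a displacement of 49.2 cm opposite to the field, so V_P − V_Q = +Ed = 1.83×10⁴ V.

1.83×10⁴ V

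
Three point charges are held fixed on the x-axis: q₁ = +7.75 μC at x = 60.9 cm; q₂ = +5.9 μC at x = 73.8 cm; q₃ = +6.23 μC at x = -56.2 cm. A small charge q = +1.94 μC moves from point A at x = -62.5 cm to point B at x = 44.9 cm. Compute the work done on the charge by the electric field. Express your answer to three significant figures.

The work done by the electric force is W_field = −ΔU = −q(V_B − V_A) = q(V_A − V_B).
At A: distances to the source charges are 1.23 m, 1.36 m, 0.0630 m; V_A = Σ kqᵢ/rᵢ = 9.84×10⁵ V.
At B: distances to the source charges are 0.160 m, 0.289 m, 1.01 m; V_B = Σ kqᵢ/rᵢ = 6.74×10⁵ V.
ΔV = V_B − V_A = -3.10×10⁵ V.
W_field = −qΔV = −(1.94×10⁻⁶ C)(-3.10×10⁵ V) = 0.601 J.

0.601 J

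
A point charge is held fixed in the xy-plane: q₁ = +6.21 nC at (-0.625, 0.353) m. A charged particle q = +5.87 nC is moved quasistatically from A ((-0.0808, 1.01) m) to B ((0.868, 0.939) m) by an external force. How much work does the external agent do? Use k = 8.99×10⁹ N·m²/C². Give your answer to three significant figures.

For quasistatic motion the external work equals the change in potential energy: W_ext = qΔV = q(V_B − V_A).
At A: distance to the source charge is 0.853 m; V_A = kq₁/r = 65.4 V.
At B: distance to the source charge is 1.60 m; V_B = kq₁/r = 34.8 V.
ΔV = V_B − V_A = -30.6 V.
W_ext = qΔV = (5.87×10⁻⁹ C)(-30.6 V) = -1.80×10⁻⁷ J.

-1.80×10⁻⁷ J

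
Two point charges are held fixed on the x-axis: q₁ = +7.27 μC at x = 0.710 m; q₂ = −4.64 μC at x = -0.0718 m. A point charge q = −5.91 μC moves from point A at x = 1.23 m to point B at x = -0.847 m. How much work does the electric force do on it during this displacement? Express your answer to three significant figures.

The work done by the electric force is W_field = −ΔU = −q(V_B − V_A) = q(V_A − V_B).
At A: distances to the source charges are 0.520 m, 1.30 m; V_A = Σ kqᵢ/rᵢ = 9.36×10⁴ V.
At B: distances to the source charges are 1.56 m, 0.775 m; V_B = Σ kqᵢ/rᵢ = -1.18×10⁴ V.
ΔV = V_B − V_A = -1.05×10⁵ V.
W_field = −qΔV = −(-5.91×10⁻⁶ C)(-1.05×10⁵ V) = -0.623 J.

-0.623 J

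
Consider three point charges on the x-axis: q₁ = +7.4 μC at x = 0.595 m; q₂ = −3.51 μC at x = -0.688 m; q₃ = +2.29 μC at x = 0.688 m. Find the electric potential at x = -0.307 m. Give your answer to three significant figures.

Electric potential is a scalar, so the contributions from each charge add algebraically: V = Σ kqᵢ/rᵢ.
Distances from the field point to each charge: r₁ = 0.902 m, r₂ = 0.381 m, r₃ = 0.995 m.
V = k[(7.40×10⁻⁶)/(0.902) + (-3.51×10⁻⁶)/(0.381) + (2.29×10⁻⁶)/(0.995)] = 1.16×10⁴ V.

1.16×10⁴ V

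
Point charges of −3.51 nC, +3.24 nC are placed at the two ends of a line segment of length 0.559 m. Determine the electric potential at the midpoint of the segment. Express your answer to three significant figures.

The total potential is the scalar sum of each charge's contribution, V = Σ kqᵢ/rᵢ.
Each charge is 0.280 m from the midpoint.
V = k[(-3.51×10⁻⁹)/(0.280) + (3.24×10⁻⁹)/(0.280)] = -8.68 V.

-8.68 V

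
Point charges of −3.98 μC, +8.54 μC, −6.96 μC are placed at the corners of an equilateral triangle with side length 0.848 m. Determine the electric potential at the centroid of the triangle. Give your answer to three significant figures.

-4.41×10⁴ V

Electric potential is a scalar, so the contributions from each charge add algebraically: V = Σ kqᵢ/rᵢ.
The distance from each vertex to the centroid is a/√3 = 0.490 m.
V = k[(-3.98×10⁻⁶)/(0.490) + (8.54×10⁻⁶)/(0.490) + (-6.96×10⁻⁶)/(0.490)] = -4.41×10⁴ V.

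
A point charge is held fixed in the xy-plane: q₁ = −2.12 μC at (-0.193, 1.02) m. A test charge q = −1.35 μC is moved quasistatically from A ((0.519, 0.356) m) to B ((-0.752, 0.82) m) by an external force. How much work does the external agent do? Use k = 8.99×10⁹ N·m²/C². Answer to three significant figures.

For quasistatic motion the external work equals the change in potential energy: W_ext = qΔV = q(V_B − V_A).
At A: distance to the source charge is 0.974 m; V_A = kq₁/r = -1.96×10⁴ V.
At B: distance to the source charge is 0.594 m; V_B = kq₁/r = -3.21×10⁴ V.
ΔV = V_B − V_A = -1.25×10⁴ V.
W_ext = qΔV = (-1.35×10⁻⁶ C)(-1.25×10⁴ V) = 0.0169 J.

0.0169 J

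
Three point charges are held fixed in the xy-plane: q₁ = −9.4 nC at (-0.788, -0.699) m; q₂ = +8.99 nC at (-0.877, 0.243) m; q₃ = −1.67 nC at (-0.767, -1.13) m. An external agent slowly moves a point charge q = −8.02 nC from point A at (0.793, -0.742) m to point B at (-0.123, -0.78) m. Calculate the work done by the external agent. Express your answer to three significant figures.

4.97×10⁻⁷ J

For quasistatic motion the external work equals the change in potential energy: W_ext = qΔV = q(V_B − V_A).
At A: distances to the source charges are 1.58 m, 1.94 m, 1.61 m; V_A = Σ kqᵢ/rᵢ = -21.1 V.
At B: distances to the source charges are 0.670 m, 1.27 m, 0.733 m; V_B = Σ kqᵢ/rᵢ = -83.0 V.
ΔV = V_B − V_A = -61.9 V.
W_ext = qΔV = (-8.02×10⁻⁹ C)(-61.9 V) = 4.97×10⁻⁷ J.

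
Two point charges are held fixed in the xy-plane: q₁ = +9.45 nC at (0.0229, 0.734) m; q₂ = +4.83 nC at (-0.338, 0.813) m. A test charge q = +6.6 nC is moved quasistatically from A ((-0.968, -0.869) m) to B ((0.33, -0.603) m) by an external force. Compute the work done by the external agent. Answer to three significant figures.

1.35×10⁻⁷ J

For quasistatic motion the external work equals the change in potential energy: W_ext = qΔV = q(V_B − V_A).
At A: distances to the source charges are 1.88 m, 1.80 m; V_A = Σ kqᵢ/rᵢ = 69.3 V.
At B: distances to the source charges are 1.37 m, 1.57 m; V_B = Σ kqᵢ/rᵢ = 89.7 V.
ΔV = V_B − V_A = 20.4 V.
W_ext = qΔV = (6.60×10⁻⁹ C)(20.4 V) = 1.35×10⁻⁷ J.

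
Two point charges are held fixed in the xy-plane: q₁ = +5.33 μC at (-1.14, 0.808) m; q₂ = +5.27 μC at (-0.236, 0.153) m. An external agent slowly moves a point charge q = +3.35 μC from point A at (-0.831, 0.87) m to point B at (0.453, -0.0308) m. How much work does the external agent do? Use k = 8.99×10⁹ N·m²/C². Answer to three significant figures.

For quasistatic motion the external work equals the change in potential energy: W_ext = qΔV = q(V_B − V_A).
At A: distances to the source charges are 0.315 m, 0.932 m; V_A = Σ kqᵢ/rᵢ = 2.03×10⁵ V.
At B: distances to the source charges are 1.80 m, 0.713 m; V_B = Σ kqᵢ/rᵢ = 9.31×10⁴ V.
ΔV = V_B − V_A = -1.10×10⁵ V.
W_ext = qΔV = (3.35×10⁻⁶ C)(-1.10×10⁵ V) = -0.368 J.

-0.368 J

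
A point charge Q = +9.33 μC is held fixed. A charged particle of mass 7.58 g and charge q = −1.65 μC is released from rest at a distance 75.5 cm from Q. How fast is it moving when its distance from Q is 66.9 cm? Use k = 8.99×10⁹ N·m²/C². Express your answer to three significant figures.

2.49 m/s

Only the electrostatic force acts, so mechanical energy is conserved: ½mv² = U₁ − U₂ = kQq(1/r₁ − 1/r₂).
U₁ − U₂ = (8.99×10⁹ N·m²/C²)(9.33×10⁻⁶ C)(-1.65×10⁻⁶ C)(1/0.755 − 1/0.669) = 0.0236 J.
v = √(2·0.0236/7.58×10⁻³) = 2.49 m/s.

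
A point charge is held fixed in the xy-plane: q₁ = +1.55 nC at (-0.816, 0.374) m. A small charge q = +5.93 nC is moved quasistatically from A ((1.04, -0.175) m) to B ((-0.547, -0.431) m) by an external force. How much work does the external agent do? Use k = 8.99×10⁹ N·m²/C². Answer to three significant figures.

5.47×10⁻⁸ J

For quasistatic motion the external work equals the change in potential energy: W_ext = qΔV = q(V_B − V_A).
At A: distance to the source charge is 1.94 m; V_A = kq₁/r = 7.20 V.
At B: distance to the source charge is 0.849 m; V_B = kq₁/r = 16.4 V.
ΔV = V_B − V_A = 9.22 V.
W_ext = qΔV = (5.93×10⁻⁹ C)(9.22 V) = 5.47×10⁻⁸ J.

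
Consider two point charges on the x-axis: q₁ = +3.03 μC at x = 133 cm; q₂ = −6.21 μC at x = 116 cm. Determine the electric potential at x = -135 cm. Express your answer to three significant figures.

-1.21×10⁴ V

Electric potential is a scalar, so the contributions from each charge add algebraically: V = Σ kqᵢ/rᵢ.
Distances from the field point to each charge: r₁ = 2.68 m, r₂ = 2.51 m.
V = k[(3.03×10⁻⁶)/(2.68) + (-6.21×10⁻⁶)/(2.51)] = -1.21×10⁴ V.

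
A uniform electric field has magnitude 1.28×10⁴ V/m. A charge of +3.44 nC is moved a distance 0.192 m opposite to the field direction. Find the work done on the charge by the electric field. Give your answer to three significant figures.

-8.45×10⁻⁶ J

The potential change for a displacement 0.192 m opposite to the field direction is ΔV = +Ed = 2460 V.
W_field = −qΔV = -8.45×10⁻⁶ J.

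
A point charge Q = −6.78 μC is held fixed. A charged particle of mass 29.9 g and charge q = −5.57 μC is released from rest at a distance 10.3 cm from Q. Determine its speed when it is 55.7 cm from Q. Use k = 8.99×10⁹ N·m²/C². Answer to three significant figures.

13.4 m/s

Only the electrostatic force acts, so mechanical energy is conserved: ½mv² = U₁ − U₂ = kQq(1/r₁ − 1/r₂).
U₁ − U₂ = (8.99×10⁹ N·m²/C²)(-6.78×10⁻⁶ C)(-5.57×10⁻⁶ C)(1/0.103 − 1/0.557) = 2.69 J.
v = √(2·2.69/0.0299) = 13.4 m/s.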